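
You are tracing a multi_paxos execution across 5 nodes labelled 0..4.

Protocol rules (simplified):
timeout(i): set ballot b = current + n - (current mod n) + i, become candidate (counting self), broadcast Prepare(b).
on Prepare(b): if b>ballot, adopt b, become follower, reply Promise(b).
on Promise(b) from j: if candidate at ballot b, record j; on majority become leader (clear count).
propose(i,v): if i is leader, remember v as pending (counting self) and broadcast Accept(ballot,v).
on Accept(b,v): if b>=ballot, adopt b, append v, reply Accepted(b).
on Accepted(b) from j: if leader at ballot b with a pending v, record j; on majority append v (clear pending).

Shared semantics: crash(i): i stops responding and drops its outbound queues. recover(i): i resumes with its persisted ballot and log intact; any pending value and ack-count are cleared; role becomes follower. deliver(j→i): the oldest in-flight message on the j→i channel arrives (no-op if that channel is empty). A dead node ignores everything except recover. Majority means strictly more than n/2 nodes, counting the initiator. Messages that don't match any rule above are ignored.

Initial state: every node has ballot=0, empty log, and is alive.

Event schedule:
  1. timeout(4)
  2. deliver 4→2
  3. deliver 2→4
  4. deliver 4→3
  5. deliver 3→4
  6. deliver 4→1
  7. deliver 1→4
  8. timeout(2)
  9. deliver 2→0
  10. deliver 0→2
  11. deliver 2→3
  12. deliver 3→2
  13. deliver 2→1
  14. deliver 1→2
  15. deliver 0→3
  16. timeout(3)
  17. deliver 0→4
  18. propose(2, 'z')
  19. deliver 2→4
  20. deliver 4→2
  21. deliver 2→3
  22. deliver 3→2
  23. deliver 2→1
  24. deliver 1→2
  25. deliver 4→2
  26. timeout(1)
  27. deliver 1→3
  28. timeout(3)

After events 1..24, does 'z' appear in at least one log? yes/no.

[1] timeout(4) → N4(cand b9 [-])
[2] deliver 4→2 → N2(foll b9 [-])
[3] deliver 2→4 → ∅
[4] deliver 4→3 → N3(foll b9 [-])
[5] deliver 3→4 → N4(lead b9 [-])
[6] deliver 4→1 → N1(foll b9 [-])
[7] deliver 1→4 → ∅
[8] timeout(2) → N2(cand b12 [-])
[9] deliver 2→0 → N0(foll b12 [-])
[10] deliver 0→2 → ∅
[11] deliver 2→3 → N3(foll b12 [-])
[12] deliver 3→2 → N2(lead b12 [-])
[13] deliver 2→1 → N1(foll b12 [-])
[14] deliver 1→2 → ∅
[15] deliver 0→3 → ∅
[16] timeout(3) → N3(cand b18 [-])
[17] deliver 0→4 → ∅
[18] propose(2,'z') → ∅
[19] deliver 2→4 → N4(foll b12 [-])
[20] deliver 4→2 → ∅
[21] deliver 2→3 → ∅
[22] deliver 3→2 → N2(foll b18 [-])
[23] deliver 2→1 → N1(foll b12 [z])
[24] deliver 1→2 → ∅

yes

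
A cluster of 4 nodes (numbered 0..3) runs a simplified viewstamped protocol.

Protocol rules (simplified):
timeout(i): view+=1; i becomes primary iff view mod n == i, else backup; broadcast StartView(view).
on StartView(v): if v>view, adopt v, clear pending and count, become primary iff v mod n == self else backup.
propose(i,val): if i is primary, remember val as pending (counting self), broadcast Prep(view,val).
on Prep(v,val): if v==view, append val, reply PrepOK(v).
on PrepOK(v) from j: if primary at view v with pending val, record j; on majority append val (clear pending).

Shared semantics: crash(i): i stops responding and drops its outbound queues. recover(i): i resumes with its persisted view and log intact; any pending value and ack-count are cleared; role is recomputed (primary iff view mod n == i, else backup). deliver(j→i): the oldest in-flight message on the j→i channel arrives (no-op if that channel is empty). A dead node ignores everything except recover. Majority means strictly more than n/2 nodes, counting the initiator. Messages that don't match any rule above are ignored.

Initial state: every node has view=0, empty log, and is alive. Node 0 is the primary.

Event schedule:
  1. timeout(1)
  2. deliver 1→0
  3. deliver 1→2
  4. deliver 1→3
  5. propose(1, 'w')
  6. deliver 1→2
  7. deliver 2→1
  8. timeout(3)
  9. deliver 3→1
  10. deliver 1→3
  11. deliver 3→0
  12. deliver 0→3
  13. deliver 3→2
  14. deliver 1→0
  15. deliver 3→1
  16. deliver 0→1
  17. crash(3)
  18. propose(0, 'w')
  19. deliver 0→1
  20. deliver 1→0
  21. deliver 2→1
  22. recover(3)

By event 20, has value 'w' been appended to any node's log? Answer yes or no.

1. timeout(1):  <1:prim v1 ->
2. deliver 1→0:  <0:back v1 ->
3. deliver 1→2:  <2:back v1 ->
4. deliver 1→3:  <3:back v1 ->
5. propose(1,'w'):  nop
6. deliver 1→2:  <2:back v1 w>
7. deliver 2→1:  nop
8. timeout(3):  <3:back v2 ->
9. deliver 3→1:  <1:back v2 ->
10. deliver 1→3:  nop
11. deliver 3→0:  <0:back v2 ->
12. deliver 0→3:  nop
13. deliver 3→2:  <2:prim v2 w>
14. deliver 1→0:  nop
15. deliver 3→1:  nop
16. deliver 0→1:  nop
17. crash(3):  <3:✗back v2 ->
18. propose(0,'w'):  nop
19. deliver 0→1:  nop
20. deliver 1→0:  nop

yes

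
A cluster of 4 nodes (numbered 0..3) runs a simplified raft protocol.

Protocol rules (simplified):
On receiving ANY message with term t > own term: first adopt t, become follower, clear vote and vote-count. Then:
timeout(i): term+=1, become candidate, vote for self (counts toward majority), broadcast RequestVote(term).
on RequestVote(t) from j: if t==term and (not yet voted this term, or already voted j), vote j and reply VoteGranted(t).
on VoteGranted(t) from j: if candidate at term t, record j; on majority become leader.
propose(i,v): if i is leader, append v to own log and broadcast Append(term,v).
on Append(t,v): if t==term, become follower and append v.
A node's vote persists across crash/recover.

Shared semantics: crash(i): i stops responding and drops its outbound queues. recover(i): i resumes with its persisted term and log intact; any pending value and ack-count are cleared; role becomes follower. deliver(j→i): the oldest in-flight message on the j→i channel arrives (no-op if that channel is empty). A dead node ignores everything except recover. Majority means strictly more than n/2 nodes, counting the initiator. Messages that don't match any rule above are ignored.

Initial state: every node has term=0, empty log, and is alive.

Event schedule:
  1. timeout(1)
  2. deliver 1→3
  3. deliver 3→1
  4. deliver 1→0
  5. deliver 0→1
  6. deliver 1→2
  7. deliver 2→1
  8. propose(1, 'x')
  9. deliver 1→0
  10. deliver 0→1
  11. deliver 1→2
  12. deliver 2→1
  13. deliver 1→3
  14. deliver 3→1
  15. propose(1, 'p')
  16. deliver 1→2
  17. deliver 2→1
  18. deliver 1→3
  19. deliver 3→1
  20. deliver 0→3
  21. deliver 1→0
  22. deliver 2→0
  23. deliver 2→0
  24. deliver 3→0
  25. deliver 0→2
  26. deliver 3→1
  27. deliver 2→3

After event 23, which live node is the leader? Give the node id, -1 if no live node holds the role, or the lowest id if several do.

e1 timeout(1): 1[cand,t=1,-]
e2 deliver 1→3: 3[foll,t=1,-]
e3 deliver 3→1: ·
e4 deliver 1→0: 0[foll,t=1,-]
e5 deliver 0→1: 1[lead,t=1,-]
e6 deliver 1→2: 2[foll,t=1,-]
e7 deliver 2→1: ·
e8 propose(1,'x'): 1[lead,t=1,x]
e9 deliver 1→0: 0[foll,t=1,x]
e10 deliver 0→1: ·
e11 deliver 1→2: 2[foll,t=1,x]
e12 deliver 2→1: ·
e13 deliver 1→3: 3[foll,t=1,x]
e14 deliver 3→1: ·
e15 propose(1,'p'): 1[lead,t=1,x,p]
e16 deliver 1→2: 2[foll,t=1,x,p]
e17 deliver 2→1: ·
e18 deliver 1→3: 3[foll,t=1,x,p]
e19 deliver 3→1: ·
e20 deliver 0→3: ·
e21 deliver 1→0: 0[foll,t=1,x,p]
e22 deliver 2→0: ·
e23 deliver 2→0: ·

1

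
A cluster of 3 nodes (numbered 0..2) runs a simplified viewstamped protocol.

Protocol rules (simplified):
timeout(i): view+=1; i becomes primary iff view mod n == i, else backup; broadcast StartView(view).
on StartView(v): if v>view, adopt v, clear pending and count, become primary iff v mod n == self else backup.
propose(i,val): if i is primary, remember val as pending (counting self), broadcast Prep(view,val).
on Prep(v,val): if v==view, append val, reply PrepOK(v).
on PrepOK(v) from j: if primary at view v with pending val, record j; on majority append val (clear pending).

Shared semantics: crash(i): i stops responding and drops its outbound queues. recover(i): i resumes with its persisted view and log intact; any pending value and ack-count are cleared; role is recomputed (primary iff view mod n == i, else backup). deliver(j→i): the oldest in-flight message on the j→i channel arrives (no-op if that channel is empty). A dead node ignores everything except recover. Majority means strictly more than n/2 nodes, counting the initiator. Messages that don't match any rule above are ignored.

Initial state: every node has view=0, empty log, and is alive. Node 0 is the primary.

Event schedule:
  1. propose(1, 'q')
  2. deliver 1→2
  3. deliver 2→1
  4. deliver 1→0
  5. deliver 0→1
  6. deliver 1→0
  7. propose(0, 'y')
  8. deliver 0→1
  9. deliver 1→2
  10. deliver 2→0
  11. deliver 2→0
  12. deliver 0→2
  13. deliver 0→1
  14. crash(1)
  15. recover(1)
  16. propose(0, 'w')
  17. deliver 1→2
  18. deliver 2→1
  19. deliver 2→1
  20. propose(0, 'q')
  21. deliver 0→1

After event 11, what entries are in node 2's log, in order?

after 1 — propose(1,'q'): ·
after 2 — deliver 1→2: ·
after 3 — deliver 2→1: ·
after 4 — deliver 1→0: ·
after 5 — deliver 0→1: ·
after 6 — deliver 1→0: ·
after 7 — propose(0,'y'): ·
after 8 — deliver 0→1: n1:back/v0/[y]
after 9 — deliver 1→2: ·
after 10 — deliver 2→0: ·
after 11 — deliver 2→0: ·

empty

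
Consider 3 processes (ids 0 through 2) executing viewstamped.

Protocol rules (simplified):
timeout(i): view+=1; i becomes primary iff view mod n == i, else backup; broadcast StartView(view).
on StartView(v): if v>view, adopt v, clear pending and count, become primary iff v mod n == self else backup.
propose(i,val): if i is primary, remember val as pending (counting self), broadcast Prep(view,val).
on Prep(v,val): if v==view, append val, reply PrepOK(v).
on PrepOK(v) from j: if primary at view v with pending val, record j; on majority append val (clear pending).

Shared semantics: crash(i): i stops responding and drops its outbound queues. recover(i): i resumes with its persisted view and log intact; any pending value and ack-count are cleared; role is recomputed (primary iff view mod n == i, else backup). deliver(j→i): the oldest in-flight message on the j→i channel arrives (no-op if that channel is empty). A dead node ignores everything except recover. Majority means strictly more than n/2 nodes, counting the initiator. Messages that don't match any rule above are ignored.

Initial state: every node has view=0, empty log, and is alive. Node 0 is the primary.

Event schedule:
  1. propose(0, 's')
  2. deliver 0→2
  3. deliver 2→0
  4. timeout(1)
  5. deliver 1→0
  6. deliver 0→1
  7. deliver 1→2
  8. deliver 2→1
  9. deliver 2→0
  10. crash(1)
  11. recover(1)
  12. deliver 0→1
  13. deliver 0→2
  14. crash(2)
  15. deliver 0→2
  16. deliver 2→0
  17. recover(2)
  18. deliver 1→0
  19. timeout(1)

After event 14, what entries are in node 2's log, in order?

e1 propose(0,'s'): ·
e2 deliver 0→2: 2[back,v=0,s]
e3 deliver 2→0: 0[prim,v=0,s]
e4 timeout(1): 1[prim,v=1,-]
e5 deliver 1→0: 0[back,v=1,s]
e6 deliver 0→1: ·
e7 deliver 1→2: 2[back,v=1,s]
e8 deliver 2→1: ·
e9 deliver 2→0: ·
e10 crash(1): 1[✗prim,v=1,-]
e11 recover(1): 1[prim,v=1,-]
e12 deliver 0→1: ·
e13 deliver 0→2: ·
e14 crash(2): 2[✗back,v=1,s]

s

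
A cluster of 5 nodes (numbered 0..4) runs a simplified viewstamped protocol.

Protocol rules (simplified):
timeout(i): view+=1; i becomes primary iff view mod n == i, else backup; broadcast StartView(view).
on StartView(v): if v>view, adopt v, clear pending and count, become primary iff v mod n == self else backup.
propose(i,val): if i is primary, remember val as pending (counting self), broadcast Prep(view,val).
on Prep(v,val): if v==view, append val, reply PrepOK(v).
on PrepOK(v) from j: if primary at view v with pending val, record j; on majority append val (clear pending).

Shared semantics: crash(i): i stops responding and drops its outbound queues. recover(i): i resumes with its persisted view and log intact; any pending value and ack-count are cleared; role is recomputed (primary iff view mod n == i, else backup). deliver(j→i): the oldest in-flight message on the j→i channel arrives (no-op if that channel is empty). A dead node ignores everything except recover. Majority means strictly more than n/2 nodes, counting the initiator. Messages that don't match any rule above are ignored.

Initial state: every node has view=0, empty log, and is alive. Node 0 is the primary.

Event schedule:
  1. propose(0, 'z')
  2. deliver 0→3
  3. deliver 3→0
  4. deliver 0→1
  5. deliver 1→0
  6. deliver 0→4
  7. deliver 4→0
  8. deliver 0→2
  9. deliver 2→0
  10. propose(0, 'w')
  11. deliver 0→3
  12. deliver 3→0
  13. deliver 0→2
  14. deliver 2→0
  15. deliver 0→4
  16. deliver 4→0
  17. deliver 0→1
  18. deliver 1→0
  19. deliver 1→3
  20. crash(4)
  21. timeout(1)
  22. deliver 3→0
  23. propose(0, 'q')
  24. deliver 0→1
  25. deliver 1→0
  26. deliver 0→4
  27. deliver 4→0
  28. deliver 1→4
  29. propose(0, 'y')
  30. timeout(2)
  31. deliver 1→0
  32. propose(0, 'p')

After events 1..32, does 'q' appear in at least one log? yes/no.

step 1 propose(0,'z'): —
step 2 deliver 0→3: 3={back,v=0,log=z}
step 3 deliver 3→0: —
step 4 deliver 0→1: 1={back,v=0,log=z}
step 5 deliver 1→0: 0={prim,v=0,log=z}
step 6 deliver 0→4: 4={back,v=0,log=z}
step 7 deliver 4→0: —
step 8 deliver 0→2: 2={back,v=0,log=z}
step 9 deliver 2→0: —
step 10 propose(0,'w'): —
step 11 deliver 0→3: 3={back,v=0,log=z,w}
step 12 deliver 3→0: —
step 13 deliver 0→2: 2={back,v=0,log=z,w}
step 14 deliver 2→0: 0={prim,v=0,log=z,w}
step 15 deliver 0→4: 4={back,v=0,log=z,w}
step 16 deliver 4→0: —
step 17 deliver 0→1: 1={back,v=0,log=z,w}
step 18 deliver 1→0: —
step 19 deliver 1→3: —
step 20 crash(4): 4={✗back,v=0,log=z,w}
step 21 timeout(1): 1={prim,v=1,log=z,w}
step 22 deliver 3→0: —
step 23 propose(0,'q'): —
step 24 deliver 0→1: —
step 25 deliver 1→0: 0={back,v=1,log=z,w}
step 26 deliver 0→4: —
step 27 deliver 4→0: —
step 28 deliver 1→4: —
step 29 propose(0,'y'): —
step 30 timeout(2): 2={back,v=1,log=z,w}
step 31 deliver 1→0: —
step 32 propose(0,'p'): —

no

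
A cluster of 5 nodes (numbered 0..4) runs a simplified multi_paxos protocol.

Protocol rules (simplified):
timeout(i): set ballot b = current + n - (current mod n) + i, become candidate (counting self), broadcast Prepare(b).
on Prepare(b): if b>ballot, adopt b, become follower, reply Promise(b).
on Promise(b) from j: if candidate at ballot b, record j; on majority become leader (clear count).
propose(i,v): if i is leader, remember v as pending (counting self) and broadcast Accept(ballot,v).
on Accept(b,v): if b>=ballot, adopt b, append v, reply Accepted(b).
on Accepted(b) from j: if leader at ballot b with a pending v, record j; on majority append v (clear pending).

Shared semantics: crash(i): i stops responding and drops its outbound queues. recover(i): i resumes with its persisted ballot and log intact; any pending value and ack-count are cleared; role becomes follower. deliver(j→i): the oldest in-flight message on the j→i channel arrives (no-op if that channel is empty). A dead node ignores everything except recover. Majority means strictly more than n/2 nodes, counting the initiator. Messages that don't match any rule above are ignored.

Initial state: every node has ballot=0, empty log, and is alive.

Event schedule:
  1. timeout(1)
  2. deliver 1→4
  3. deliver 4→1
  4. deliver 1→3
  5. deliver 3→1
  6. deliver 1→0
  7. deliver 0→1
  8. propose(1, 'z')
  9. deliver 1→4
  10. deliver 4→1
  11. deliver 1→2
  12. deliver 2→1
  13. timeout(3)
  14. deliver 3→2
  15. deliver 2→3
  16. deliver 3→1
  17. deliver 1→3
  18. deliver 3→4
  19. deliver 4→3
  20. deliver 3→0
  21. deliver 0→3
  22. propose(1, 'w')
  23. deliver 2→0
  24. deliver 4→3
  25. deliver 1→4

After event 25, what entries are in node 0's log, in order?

empty

e1 timeout(1): 1[cand,b=6,-]
e2 deliver 1→4: 4[foll,b=6,-]
e3 deliver 4→1: ·
e4 deliver 1→3: 3[foll,b=6,-]
e5 deliver 3→1: 1[lead,b=6,-]
e6 deliver 1→0: 0[foll,b=6,-]
e7 deliver 0→1: ·
e8 propose(1,'z'): ·
e9 deliver 1→4: 4[foll,b=6,z]
e10 deliver 4→1: ·
e11 deliver 1→2: 2[foll,b=6,-]
e12 deliver 2→1: ·
e13 timeout(3): 3[cand,b=13,-]
e14 deliver 3→2: 2[foll,b=13,-]
e15 deliver 2→3: ·
e16 deliver 3→1: 1[foll,b=13,-]
e17 deliver 1→3: ·
e18 deliver 3→4: 4[foll,b=13,z]
e19 deliver 4→3: 3[lead,b=13,-]
e20 deliver 3→0: 0[foll,b=13,-]
e21 deliver 0→3: ·
e22 propose(1,'w'): ·
e23 deliver 2→0: ·
e24 deliver 4→3: ·
e25 deliver 1→4: ·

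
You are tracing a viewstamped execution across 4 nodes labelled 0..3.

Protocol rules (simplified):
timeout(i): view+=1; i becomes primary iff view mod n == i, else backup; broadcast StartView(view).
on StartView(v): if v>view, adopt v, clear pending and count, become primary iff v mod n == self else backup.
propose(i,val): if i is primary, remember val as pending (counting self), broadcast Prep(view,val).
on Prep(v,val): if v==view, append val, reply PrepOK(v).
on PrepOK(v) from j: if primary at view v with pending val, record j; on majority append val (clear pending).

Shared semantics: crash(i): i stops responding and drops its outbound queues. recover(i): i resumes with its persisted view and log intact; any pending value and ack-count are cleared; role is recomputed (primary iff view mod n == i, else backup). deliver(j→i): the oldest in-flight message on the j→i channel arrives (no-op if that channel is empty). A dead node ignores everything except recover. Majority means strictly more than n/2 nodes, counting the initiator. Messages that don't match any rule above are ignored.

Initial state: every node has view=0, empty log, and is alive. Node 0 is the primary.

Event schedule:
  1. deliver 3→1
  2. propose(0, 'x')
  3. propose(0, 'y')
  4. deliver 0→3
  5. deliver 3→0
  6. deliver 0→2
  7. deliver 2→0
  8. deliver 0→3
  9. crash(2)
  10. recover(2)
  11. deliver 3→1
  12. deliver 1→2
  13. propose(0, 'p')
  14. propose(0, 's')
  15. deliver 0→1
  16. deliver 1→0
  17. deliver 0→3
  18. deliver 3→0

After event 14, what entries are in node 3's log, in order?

step 1 deliver 3→1: —
step 2 propose(0,'x'): —
step 3 propose(0,'y'): —
step 4 deliver 0→3: 3={back,v=0,log=x}
step 5 deliver 3→0: —
step 6 deliver 0→2: 2={back,v=0,log=x}
step 7 deliver 2→0: 0={prim,v=0,log=y}
step 8 deliver 0→3: 3={back,v=0,log=x,y}
step 9 crash(2): 2={✗back,v=0,log=x}
step 10 recover(2): 2={back,v=0,log=x}
step 11 deliver 3→1: —
step 12 deliver 1→2: —
step 13 propose(0,'p'): —
step 14 propose(0,'s'): —

x,y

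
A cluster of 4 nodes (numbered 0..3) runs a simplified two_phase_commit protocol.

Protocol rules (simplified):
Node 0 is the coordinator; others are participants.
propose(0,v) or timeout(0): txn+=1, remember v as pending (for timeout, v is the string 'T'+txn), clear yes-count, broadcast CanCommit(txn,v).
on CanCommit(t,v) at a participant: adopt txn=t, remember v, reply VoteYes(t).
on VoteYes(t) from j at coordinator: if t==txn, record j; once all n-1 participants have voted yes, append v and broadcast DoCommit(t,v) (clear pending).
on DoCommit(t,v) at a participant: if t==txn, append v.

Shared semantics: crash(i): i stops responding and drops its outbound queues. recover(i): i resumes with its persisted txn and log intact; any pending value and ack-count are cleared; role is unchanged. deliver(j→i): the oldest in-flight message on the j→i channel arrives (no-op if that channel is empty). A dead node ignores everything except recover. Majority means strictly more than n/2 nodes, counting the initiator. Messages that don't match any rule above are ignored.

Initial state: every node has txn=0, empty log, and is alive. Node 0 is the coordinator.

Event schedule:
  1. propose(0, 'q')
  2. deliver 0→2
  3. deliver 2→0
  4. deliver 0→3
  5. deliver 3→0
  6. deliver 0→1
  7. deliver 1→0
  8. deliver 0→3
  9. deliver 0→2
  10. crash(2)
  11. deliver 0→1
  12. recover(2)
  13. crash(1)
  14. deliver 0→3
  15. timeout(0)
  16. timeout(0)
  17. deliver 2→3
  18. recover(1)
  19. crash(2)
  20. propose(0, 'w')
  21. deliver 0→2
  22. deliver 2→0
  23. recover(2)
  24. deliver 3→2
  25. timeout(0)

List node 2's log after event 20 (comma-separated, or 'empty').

[1] propose(0,'q') → N0(coor t1 [-])
[2] deliver 0→2 → N2(part t1 [-])
[3] deliver 2→0 → ∅
[4] deliver 0→3 → N3(part t1 [-])
[5] deliver 3→0 → ∅
[6] deliver 0→1 → N1(part t1 [-])
[7] deliver 1→0 → N0(coor t1 [q])
[8] deliver 0→3 → N3(part t1 [q])
[9] deliver 0→2 → N2(part t1 [q])
[10] crash(2) → N2(✗part t1 [q])
[11] deliver 0→1 → N1(part t1 [q])
[12] recover(2) → N2(part t1 [q])
[13] crash(1) → N1(✗part t1 [q])
[14] deliver 0→3 → ∅
[15] timeout(0) → N0(coor t2 [q])
[16] timeout(0) → N0(coor t3 [q])
[17] deliver 2→3 → ∅
[18] recover(1) → N1(part t1 [q])
[19] crash(2) → N2(✗part t1 [q])
[20] propose(0,'w') → N0(coor t4 [q])

q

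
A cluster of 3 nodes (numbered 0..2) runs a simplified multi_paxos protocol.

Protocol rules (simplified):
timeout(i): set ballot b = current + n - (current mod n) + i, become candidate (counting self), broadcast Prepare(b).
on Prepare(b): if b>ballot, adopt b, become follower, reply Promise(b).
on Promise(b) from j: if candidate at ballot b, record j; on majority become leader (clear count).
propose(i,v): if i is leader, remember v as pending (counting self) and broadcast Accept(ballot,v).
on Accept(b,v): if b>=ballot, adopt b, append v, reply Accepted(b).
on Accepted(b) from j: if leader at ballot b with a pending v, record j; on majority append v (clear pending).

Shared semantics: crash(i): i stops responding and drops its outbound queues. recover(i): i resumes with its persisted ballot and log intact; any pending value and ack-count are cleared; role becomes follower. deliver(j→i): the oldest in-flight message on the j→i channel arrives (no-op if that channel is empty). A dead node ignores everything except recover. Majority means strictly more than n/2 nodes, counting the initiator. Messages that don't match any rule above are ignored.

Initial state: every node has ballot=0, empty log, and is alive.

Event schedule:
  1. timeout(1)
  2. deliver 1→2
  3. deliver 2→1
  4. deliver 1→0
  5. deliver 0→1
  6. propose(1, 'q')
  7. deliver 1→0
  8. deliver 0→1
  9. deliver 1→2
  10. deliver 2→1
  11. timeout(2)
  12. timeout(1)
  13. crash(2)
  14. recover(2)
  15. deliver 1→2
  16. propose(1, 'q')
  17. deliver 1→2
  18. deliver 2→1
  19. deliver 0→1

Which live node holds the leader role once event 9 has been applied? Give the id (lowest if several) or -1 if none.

e1 timeout(1): 1[cand,b=4,-]
e2 deliver 1→2: 2[foll,b=4,-]
e3 deliver 2→1: 1[lead,b=4,-]
e4 deliver 1→0: 0[foll,b=4,-]
e5 deliver 0→1: ·
e6 propose(1,'q'): ·
e7 deliver 1→0: 0[foll,b=4,q]
e8 deliver 0→1: 1[lead,b=4,q]
e9 deliver 1→2: 2[foll,b=4,q]

1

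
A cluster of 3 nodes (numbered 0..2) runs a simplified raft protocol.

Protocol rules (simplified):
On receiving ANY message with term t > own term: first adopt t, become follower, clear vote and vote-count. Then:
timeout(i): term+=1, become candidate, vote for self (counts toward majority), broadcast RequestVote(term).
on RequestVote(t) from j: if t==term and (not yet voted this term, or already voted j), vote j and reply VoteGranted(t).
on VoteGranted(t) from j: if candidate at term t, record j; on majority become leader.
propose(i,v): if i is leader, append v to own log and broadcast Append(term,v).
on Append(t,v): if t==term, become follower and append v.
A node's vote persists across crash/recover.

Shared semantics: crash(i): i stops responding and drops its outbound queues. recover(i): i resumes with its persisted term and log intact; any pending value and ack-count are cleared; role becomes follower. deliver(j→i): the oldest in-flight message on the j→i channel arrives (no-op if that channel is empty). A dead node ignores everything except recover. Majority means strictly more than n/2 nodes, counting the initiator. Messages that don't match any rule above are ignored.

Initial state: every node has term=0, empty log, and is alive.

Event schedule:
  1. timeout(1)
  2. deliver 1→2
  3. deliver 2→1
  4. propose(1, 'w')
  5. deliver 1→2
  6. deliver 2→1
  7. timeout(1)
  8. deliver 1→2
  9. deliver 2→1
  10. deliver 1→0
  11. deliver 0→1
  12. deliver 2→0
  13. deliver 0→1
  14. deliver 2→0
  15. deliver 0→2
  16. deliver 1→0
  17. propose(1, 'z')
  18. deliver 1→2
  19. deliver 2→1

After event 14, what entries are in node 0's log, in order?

empty

step 1 timeout(1): 1={cand,t=1,log=-}
step 2 deliver 1→2: 2={foll,t=1,log=-}
step 3 deliver 2→1: 1={lead,t=1,log=-}
step 4 propose(1,'w'): 1={lead,t=1,log=w}
step 5 deliver 1→2: 2={foll,t=1,log=w}
step 6 deliver 2→1: —
step 7 timeout(1): 1={cand,t=2,log=w}
step 8 deliver 1→2: 2={foll,t=2,log=w}
step 9 deliver 2→1: 1={lead,t=2,log=w}
step 10 deliver 1→0: 0={foll,t=1,log=-}
step 11 deliver 0→1: —
step 12 deliver 2→0: —
step 13 deliver 0→1: —
step 14 deliver 2→0: —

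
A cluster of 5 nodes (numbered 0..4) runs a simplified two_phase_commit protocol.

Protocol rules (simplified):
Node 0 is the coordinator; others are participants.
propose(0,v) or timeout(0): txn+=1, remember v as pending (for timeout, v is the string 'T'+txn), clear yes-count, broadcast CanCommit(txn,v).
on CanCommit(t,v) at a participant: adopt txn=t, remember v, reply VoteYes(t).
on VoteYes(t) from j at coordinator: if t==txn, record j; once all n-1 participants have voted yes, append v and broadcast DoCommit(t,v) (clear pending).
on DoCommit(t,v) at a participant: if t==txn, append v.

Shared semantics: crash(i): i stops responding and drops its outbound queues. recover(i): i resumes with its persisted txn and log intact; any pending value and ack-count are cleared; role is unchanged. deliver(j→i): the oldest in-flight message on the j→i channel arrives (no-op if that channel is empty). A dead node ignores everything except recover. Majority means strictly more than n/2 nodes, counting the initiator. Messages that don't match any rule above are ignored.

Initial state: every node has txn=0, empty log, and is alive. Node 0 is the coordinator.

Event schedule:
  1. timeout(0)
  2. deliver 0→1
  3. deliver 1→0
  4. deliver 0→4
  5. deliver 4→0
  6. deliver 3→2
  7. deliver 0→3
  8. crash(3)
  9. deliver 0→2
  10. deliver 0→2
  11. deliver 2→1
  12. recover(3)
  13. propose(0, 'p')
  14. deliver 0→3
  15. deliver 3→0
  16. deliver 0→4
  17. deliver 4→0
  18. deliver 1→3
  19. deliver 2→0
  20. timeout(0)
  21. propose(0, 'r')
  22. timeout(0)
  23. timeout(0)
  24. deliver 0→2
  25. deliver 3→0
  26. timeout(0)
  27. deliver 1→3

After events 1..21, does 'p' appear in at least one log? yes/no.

no

e1 timeout(0): 0[coor,t=1,-]
e2 deliver 0→1: 1[part,t=1,-]
e3 deliver 1→0: ·
e4 deliver 0→4: 4[part,t=1,-]
e5 deliver 4→0: ·
e6 deliver 3→2: ·
e7 deliver 0→3: 3[part,t=1,-]
e8 crash(3): 3[✗part,t=1,-]
e9 deliver 0→2: 2[part,t=1,-]
e10 deliver 0→2: ·
e11 deliver 2→1: ·
e12 recover(3): 3[part,t=1,-]
e13 propose(0,'p'): 0[coor,t=2,-]
e14 deliver 0→3: 3[part,t=2,-]
e15 deliver 3→0: ·
e16 deliver 0→4: 4[part,t=2,-]
e17 deliver 4→0: ·
e18 deliver 1→3: ·
e19 deliver 2→0: ·
e20 timeout(0): 0[coor,t=3,-]
e21 propose(0,'r'): 0[coor,t=4,-]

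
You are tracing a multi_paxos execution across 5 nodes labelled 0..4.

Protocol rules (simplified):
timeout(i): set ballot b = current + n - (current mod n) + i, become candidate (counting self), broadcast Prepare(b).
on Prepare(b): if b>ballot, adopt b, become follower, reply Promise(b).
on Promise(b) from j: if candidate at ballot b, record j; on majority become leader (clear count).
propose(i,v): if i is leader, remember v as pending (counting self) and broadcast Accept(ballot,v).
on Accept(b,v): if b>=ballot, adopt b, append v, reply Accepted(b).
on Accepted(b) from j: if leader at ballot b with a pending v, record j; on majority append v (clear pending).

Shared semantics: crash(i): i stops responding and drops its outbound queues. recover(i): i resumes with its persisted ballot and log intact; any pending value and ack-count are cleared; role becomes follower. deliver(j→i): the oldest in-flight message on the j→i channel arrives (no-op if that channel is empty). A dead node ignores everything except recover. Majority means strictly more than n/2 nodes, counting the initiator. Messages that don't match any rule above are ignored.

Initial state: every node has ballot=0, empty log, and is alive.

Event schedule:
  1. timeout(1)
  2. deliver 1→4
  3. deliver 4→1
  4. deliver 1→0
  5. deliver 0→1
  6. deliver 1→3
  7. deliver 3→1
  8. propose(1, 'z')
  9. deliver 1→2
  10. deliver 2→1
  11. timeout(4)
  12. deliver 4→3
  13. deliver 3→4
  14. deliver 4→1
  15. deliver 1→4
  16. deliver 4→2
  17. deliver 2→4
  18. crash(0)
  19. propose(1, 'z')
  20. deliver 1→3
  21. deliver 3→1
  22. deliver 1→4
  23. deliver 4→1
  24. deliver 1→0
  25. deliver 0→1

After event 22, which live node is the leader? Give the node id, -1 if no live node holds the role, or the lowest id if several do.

4

1. timeout(1):  <1:cand b6 ->
2. deliver 1→4:  <4:foll b6 ->
3. deliver 4→1:  nop
4. deliver 1→0:  <0:foll b6 ->
5. deliver 0→1:  <1:lead b6 ->
6. deliver 1→3:  <3:foll b6 ->
7. deliver 3→1:  nop
8. propose(1,'z'):  nop
9. deliver 1→2:  <2:foll b6 ->
10. deliver 2→1:  nop
11. timeout(4):  <4:cand b14 ->
12. deliver 4→3:  <3:foll b14 ->
13. deliver 3→4:  nop
14. deliver 4→1:  <1:foll b14 ->
15. deliver 1→4:  nop
16. deliver 4→2:  <2:foll b14 ->
17. deliver 2→4:  <4:lead b14 ->
18. crash(0):  <0:✗foll b6 ->
19. propose(1,'z'):  nop
20. deliver 1→3:  nop
21. deliver 3→1:  nop
22. deliver 1→4:  nop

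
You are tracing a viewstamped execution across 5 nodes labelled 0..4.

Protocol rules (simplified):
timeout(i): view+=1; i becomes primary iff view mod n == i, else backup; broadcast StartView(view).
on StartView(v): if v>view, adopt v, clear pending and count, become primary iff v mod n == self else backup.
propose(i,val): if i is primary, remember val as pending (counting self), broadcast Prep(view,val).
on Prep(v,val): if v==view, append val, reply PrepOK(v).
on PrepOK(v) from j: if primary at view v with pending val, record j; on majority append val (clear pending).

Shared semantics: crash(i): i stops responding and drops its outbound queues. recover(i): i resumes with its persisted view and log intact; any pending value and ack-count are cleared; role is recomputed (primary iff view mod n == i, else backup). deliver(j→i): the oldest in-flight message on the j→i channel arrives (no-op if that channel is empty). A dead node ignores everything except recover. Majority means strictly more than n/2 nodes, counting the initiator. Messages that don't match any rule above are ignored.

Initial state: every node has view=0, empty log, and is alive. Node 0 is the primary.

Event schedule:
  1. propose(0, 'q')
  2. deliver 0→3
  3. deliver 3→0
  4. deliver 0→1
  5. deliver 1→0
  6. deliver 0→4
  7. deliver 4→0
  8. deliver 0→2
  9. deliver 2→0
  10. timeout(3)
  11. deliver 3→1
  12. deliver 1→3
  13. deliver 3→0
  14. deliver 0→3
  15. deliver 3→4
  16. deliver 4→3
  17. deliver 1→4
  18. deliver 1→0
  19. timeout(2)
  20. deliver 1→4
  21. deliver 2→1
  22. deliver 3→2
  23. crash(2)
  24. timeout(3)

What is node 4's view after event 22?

1. propose(0,'q'):  nop
2. deliver 0→3:  <3:back v0 q>
3. deliver 3→0:  nop
4. deliver 0→1:  <1:back v0 q>
5. deliver 1→0:  <0:prim v0 q>
6. deliver 0→4:  <4:back v0 q>
7. deliver 4→0:  nop
8. deliver 0→2:  <2:back v0 q>
9. deliver 2→0:  nop
10. timeout(3):  <3:back v1 q>
11. deliver 3→1:  <1:prim v1 q>
12. deliver 1→3:  nop
13. deliver 3→0:  <0:back v1 q>
14. deliver 0→3:  nop
15. deliver 3→4:  <4:back v1 q>
16. deliver 4→3:  nop
17. deliver 1→4:  nop
18. deliver 1→0:  nop
19. timeout(2):  <2:back v1 q>
20. deliver 1→4:  nop
21. deliver 2→1:  nop
22. deliver 3→2:  nop

1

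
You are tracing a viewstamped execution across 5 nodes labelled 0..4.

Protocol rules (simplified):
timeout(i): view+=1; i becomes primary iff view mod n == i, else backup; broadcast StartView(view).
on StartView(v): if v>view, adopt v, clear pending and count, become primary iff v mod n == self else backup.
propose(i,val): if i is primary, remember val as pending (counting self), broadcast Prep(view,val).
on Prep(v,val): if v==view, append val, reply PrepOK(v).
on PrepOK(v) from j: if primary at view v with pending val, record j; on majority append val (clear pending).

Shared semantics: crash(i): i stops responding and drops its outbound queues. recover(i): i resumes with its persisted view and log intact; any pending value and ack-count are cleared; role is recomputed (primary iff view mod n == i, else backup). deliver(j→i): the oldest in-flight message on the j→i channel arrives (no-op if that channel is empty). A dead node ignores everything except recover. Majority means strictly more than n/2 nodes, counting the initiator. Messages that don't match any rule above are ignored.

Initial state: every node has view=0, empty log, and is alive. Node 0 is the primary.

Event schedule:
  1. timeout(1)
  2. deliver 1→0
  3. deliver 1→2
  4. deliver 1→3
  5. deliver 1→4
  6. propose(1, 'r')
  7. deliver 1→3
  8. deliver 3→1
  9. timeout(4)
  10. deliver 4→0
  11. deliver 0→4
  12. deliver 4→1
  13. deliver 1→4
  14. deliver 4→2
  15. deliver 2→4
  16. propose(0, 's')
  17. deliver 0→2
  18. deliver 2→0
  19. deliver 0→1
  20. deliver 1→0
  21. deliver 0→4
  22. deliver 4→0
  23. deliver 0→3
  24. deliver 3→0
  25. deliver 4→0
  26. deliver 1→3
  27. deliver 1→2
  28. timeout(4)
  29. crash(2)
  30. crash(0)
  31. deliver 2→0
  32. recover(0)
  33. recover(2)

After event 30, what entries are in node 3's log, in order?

r

step 1 timeout(1): 1={prim,v=1,log=-}
step 2 deliver 1→0: 0={back,v=1,log=-}
step 3 deliver 1→2: 2={back,v=1,log=-}
step 4 deliver 1→3: 3={back,v=1,log=-}
step 5 deliver 1→4: 4={back,v=1,log=-}
step 6 propose(1,'r'): —
step 7 deliver 1→3: 3={back,v=1,log=r}
step 8 deliver 3→1: —
step 9 timeout(4): 4={back,v=2,log=-}
step 10 deliver 4→0: 0={back,v=2,log=-}
step 11 deliver 0→4: —
step 12 deliver 4→1: 1={back,v=2,log=-}
step 13 deliver 1→4: —
step 14 deliver 4→2: 2={prim,v=2,log=-}
step 15 deliver 2→4: —
step 16 propose(0,'s'): —
step 17 deliver 0→2: —
step 18 deliver 2→0: —
step 19 deliver 0→1: —
step 20 deliver 1→0: —
step 21 deliver 0→4: —
step 22 deliver 4→0: —
step 23 deliver 0→3: —
step 24 deliver 3→0: —
step 25 deliver 4→0: —
step 26 deliver 1→3: —
step 27 deliver 1→2: —
step 28 timeout(4): 4={back,v=3,log=-}
step 29 crash(2): 2={✗prim,v=2,log=-}
step 30 crash(0): 0={✗back,v=2,log=-}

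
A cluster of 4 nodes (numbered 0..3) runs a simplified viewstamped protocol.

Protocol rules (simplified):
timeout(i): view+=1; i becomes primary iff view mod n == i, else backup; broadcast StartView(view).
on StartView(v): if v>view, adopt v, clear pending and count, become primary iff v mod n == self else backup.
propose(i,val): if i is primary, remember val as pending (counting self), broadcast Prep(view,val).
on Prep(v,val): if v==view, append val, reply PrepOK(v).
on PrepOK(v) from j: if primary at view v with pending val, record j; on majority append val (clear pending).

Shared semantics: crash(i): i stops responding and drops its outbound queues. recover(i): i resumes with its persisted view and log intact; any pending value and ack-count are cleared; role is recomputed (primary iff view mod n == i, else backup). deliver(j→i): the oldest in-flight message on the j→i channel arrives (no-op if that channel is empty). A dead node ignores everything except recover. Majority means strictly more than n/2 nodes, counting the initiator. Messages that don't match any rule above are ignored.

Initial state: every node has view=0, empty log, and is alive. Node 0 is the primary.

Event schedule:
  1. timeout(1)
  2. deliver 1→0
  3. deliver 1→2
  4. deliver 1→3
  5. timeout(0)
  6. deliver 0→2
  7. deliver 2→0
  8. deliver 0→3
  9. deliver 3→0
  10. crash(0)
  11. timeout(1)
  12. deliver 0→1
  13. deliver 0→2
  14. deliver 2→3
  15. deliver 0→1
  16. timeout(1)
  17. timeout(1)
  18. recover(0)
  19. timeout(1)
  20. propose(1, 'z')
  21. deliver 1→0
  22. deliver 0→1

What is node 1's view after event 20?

5

step 1 timeout(1): 1={prim,v=1,log=-}
step 2 deliver 1→0: 0={back,v=1,log=-}
step 3 deliver 1→2: 2={back,v=1,log=-}
step 4 deliver 1→3: 3={back,v=1,log=-}
step 5 timeout(0): 0={back,v=2,log=-}
step 6 deliver 0→2: 2={prim,v=2,log=-}
step 7 deliver 2→0: —
step 8 deliver 0→3: 3={back,v=2,log=-}
step 9 deliver 3→0: —
step 10 crash(0): 0={✗back,v=2,log=-}
step 11 timeout(1): 1={back,v=2,log=-}
step 12 deliver 0→1: —
step 13 deliver 0→2: —
step 14 deliver 2→3: —
step 15 deliver 0→1: —
step 16 timeout(1): 1={back,v=3,log=-}
step 17 timeout(1): 1={back,v=4,log=-}
step 18 recover(0): 0={back,v=2,log=-}
step 19 timeout(1): 1={prim,v=5,log=-}
step 20 propose(1,'z'): —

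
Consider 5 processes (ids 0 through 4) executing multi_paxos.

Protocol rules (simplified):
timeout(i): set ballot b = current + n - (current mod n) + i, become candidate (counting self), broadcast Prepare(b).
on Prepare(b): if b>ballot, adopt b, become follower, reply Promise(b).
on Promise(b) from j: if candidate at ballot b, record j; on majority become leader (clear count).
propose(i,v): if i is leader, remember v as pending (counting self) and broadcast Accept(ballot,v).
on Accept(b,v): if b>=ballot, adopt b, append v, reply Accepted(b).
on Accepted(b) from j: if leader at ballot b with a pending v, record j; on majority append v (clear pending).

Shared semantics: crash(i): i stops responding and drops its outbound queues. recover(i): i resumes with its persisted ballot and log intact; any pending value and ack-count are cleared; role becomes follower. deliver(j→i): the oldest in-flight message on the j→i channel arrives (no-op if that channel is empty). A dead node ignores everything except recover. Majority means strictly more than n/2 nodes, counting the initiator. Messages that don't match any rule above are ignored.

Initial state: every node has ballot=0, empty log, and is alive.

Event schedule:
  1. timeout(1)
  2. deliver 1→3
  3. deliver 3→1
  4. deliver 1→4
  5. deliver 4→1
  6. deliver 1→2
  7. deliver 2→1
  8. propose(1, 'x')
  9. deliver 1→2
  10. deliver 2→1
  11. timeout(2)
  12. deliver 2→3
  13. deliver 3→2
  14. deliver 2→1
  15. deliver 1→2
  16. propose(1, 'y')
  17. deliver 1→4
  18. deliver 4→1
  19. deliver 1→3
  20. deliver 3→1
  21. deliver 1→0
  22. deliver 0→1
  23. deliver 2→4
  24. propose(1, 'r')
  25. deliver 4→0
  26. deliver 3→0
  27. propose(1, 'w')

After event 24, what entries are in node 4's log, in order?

after 1 — timeout(1): n1:cand/b6/[-]
after 2 — deliver 1→3: n3:foll/b6/[-]
after 3 — deliver 3→1: ·
after 4 — deliver 1→4: n4:foll/b6/[-]
after 5 — deliver 4→1: n1:lead/b6/[-]
after 6 — deliver 1→2: n2:foll/b6/[-]
after 7 — deliver 2→1: ·
after 8 — propose(1,'x'): ·
after 9 — deliver 1→2: n2:foll/b6/[x]
after 10 — deliver 2→1: ·
after 11 — timeout(2): n2:cand/b12/[x]
after 12 — deliver 2→3: n3:foll/b12/[-]
after 13 — deliver 3→2: ·
after 14 — deliver 2→1: n1:foll/b12/[-]
after 15 — deliver 1→2: n2:lead/b12/[x]
after 16 — propose(1,'y'): ·
after 17 — deliver 1→4: n4:foll/b6/[x]
after 18 — deliver 4→1: ·
after 19 — deliver 1→3: ·
after 20 — deliver 3→1: ·
after 21 — deliver 1→0: n0:foll/b6/[-]
after 22 — deliver 0→1: ·
after 23 — deliver 2→4: n4:foll/b12/[x]
after 24 — propose(1,'r'): ·

x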